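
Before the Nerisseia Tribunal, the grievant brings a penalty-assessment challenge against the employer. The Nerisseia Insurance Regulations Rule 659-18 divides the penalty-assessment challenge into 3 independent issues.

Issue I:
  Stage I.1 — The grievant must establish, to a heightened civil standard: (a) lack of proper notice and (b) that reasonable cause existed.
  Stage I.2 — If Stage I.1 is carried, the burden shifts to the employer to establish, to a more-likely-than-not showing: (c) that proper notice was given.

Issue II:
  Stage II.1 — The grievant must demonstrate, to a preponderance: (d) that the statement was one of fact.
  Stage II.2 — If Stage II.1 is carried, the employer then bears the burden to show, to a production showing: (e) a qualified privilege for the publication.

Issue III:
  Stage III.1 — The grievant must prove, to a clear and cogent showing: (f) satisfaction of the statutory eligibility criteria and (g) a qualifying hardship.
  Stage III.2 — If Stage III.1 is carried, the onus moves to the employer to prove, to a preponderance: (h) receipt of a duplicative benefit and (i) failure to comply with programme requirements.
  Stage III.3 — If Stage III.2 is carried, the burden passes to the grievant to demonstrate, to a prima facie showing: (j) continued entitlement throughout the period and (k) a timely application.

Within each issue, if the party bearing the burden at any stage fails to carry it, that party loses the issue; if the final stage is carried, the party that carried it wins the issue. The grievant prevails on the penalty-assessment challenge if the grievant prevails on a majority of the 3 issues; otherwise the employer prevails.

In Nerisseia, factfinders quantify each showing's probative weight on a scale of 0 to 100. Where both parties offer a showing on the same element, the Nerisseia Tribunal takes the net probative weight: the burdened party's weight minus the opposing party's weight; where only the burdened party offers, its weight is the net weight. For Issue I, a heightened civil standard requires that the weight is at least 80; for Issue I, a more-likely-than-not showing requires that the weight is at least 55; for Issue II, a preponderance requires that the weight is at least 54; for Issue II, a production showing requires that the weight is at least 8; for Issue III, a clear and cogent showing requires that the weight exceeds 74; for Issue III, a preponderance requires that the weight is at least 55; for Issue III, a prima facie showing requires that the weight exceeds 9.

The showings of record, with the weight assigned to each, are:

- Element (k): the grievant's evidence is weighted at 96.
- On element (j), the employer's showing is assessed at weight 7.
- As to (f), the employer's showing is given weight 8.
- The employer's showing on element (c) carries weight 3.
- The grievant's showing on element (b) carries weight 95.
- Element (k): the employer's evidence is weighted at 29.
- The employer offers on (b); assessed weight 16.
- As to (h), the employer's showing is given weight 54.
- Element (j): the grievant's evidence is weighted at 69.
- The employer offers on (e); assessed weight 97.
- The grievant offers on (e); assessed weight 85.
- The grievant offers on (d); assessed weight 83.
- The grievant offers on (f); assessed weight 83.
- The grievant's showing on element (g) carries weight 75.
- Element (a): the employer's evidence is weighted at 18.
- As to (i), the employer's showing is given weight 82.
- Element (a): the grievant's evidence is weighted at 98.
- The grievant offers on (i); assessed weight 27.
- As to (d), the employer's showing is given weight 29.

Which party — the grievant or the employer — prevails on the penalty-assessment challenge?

employer

— Issue I —
Stage I.1 — burden on grievant; standard: a heightened civil standard (weight is at least 80).
    (a): 98 − 18 = 80 ≥ 80 [met]
    (b): 95 − 16 = 79 < 80 [not met]
  Not every element is met, so the grievant fails to carry Stage I.1.
The analysis ends at Stage I.1; the employer prevails on this issue.
— Issue II —
At Stage II.1 the grievant must meet a preponderance (weight is at least 54): on (d) the weight is 83 less the opposing 29 gives net 54, which does reach 54, so (d) meets the standard.
  Stage II.1 carried; the burden shifts to the employer.
At Stage II.2 the employer must meet a production showing (weight is at least 8): on (e) the weight is 97 less the opposing 85 gives net 12, which does reach 8, so (e) meets the standard.
  All elements met at the final stage.
Every stage carried; the employer prevails on this issue.
— Issue III —
At Stage III.1 the grievant must meet a clear and cogent showing (weight exceeds 74): on (f) the weight is 83 less the opposing 8 gives net 75, > 74, so (f) meets the standard; on (g) the weight is 75, > 74, so (g) meets the standard.
  All elements met. The burden passes to the employer.
At Stage III.2 the employer must meet a preponderance (weight is at least 55): on (h) the weight is 54, which does not reach 55, so (h) does not meet the standard; on (i) the weight is 82 less the opposing 27 gives net 55, which does reach 55, so (i) meets the standard.
  The employer does not carry Stage III.2.
The grievant prevails on this issue.
Per-issue: Issue I → employer; Issue II → employer; Issue III → grievant. The grievant must prevail on a majority of issues; overall, the employer prevails.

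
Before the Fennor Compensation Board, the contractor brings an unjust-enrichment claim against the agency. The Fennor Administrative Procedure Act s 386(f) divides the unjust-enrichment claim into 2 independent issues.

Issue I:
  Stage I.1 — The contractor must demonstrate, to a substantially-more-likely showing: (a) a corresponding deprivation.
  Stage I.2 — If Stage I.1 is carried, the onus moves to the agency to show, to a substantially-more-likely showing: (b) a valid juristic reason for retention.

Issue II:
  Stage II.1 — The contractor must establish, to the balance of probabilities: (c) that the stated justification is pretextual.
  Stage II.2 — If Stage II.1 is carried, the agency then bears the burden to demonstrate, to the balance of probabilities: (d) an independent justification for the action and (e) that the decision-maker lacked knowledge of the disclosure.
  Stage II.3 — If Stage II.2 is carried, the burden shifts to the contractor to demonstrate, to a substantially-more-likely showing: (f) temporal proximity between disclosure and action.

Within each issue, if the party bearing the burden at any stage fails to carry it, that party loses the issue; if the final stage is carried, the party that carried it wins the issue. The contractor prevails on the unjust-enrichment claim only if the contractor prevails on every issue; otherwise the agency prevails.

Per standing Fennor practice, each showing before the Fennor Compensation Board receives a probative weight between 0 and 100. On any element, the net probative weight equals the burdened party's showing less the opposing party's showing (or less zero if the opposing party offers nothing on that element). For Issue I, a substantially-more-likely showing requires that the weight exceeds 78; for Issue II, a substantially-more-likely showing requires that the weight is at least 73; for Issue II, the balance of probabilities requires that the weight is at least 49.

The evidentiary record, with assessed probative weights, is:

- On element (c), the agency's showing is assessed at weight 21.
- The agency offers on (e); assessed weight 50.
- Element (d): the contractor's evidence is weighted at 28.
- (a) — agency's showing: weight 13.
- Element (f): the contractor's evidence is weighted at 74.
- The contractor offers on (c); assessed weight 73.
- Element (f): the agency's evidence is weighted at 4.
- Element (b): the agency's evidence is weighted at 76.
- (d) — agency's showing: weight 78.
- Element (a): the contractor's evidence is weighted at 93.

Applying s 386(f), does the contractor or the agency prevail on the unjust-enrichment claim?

— Issue I —
Stage I.1 (contractor, a substantially-more-likely showing, weight exceeds 78): (a) net 93−13=80 > 78 — meets.
  The contractor carries Stage I.1; the agency now bears the burden.
Stage I.2 (agency, a substantially-more-likely showing, weight exceeds 78): (b) 76 ≤ 78 — fails.
  Stage I.2 not carried; the agency fails its burden.
The analysis ends at Stage I.2; the contractor prevails on this issue.
— Issue II —
Stage II.1 — burden on contractor; standard: the balance of probabilities (weight is at least 49).
    (c): 73 − 21 = 52 ≥ 49 [met]
  Stage II.1 is satisfied; the onus moves to the agency.
Stage II.2 — burden on agency; standard: the balance of probabilities (weight is at least 49).
    (d): 78 − 28 = 50 ≥ 49 [met]
    (e): 50 ≥ 49 [met]
  The agency carries Stage II.2; the contractor now bears the burden.
Stage II.3 — burden on contractor; standard: a substantially-more-likely showing (weight is at least 73).
    (f): 74 − 4 = 70 < 73 [not met]
  Stage II.3 not carried; the contractor fails its burden.
The analysis ends at Stage II.3; the agency prevails on this issue.
Per-issue: Issue I → contractor; Issue II → agency. The contractor must prevail on every issue; overall, the agency prevails.

agency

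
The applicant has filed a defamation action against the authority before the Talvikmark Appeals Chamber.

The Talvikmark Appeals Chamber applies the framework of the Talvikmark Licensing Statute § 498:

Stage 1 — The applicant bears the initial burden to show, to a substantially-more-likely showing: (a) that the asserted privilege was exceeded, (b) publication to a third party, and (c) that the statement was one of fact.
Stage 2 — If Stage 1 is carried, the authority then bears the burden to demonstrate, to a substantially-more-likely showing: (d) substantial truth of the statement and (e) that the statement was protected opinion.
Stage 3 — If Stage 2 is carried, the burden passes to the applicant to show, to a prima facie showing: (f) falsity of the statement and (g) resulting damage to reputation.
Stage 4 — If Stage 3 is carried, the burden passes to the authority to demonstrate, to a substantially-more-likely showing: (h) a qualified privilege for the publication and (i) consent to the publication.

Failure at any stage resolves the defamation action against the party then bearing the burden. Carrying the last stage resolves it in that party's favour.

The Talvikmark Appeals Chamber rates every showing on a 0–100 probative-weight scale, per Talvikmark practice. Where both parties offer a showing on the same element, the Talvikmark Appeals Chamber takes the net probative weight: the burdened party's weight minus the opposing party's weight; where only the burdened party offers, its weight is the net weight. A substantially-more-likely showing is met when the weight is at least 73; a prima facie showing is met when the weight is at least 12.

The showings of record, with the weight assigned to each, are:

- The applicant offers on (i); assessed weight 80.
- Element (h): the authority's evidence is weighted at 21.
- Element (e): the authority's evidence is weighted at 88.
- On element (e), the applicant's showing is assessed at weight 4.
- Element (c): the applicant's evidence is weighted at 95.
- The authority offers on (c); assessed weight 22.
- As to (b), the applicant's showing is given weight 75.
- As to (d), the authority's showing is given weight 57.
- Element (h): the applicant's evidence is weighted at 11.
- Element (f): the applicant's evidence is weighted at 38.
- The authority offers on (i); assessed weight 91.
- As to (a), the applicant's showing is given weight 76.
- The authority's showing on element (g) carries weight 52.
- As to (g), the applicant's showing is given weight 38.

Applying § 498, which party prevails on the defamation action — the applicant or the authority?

Stage 1 (applicant, a substantially-more-likely showing, weight is at least 73): (a) 76 ≥ 73 — meets; (b) 75 ≥ 73 — meets; (c) net 95−22=73 ≥ 73 — meets.
  All elements met. The burden passes to the authority.
Stage 2 (authority, a substantially-more-likely showing, weight is at least 73): (d) 57 < 73 — fails; (e) net 88−4=84 ≥ 73 — meets.
  Not every element is met, so the authority fails to carry Stage 2.
The analysis ends at Stage 2; the applicant prevails.

applicant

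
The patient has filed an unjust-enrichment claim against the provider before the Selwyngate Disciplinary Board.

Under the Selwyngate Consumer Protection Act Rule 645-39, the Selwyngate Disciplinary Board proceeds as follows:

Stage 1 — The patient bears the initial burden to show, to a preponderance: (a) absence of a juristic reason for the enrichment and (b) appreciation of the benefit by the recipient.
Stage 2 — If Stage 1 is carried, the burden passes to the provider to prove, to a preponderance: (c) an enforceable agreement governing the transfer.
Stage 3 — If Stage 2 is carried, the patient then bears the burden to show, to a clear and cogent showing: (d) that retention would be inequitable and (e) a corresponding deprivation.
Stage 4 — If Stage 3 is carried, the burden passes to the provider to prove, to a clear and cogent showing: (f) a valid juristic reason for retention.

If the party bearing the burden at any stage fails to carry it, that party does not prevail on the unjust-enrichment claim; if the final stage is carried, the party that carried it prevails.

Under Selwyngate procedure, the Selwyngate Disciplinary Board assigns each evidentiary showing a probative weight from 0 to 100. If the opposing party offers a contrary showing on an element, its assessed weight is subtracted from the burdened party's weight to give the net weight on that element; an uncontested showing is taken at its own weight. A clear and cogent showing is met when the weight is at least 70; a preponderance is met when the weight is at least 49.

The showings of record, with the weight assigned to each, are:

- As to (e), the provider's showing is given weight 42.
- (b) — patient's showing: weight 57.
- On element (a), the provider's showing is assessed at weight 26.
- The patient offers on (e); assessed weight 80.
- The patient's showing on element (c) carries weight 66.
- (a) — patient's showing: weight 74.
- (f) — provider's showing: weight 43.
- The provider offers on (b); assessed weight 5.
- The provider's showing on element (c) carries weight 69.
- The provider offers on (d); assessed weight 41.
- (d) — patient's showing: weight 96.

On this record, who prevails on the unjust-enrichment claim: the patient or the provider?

provider

At Stage 1 the patient must meet a preponderance (weight is at least 49): on (a) the weight is 74 less the opposing 26 gives net 48, < 49, so (a) does not meet the standard; on (b) the weight is 57 less the opposing 5 gives net 52, which does reach 49, so (b) meets the standard.
  Not every element is met, so the patient fails to carry Stage 1.
The provider prevails.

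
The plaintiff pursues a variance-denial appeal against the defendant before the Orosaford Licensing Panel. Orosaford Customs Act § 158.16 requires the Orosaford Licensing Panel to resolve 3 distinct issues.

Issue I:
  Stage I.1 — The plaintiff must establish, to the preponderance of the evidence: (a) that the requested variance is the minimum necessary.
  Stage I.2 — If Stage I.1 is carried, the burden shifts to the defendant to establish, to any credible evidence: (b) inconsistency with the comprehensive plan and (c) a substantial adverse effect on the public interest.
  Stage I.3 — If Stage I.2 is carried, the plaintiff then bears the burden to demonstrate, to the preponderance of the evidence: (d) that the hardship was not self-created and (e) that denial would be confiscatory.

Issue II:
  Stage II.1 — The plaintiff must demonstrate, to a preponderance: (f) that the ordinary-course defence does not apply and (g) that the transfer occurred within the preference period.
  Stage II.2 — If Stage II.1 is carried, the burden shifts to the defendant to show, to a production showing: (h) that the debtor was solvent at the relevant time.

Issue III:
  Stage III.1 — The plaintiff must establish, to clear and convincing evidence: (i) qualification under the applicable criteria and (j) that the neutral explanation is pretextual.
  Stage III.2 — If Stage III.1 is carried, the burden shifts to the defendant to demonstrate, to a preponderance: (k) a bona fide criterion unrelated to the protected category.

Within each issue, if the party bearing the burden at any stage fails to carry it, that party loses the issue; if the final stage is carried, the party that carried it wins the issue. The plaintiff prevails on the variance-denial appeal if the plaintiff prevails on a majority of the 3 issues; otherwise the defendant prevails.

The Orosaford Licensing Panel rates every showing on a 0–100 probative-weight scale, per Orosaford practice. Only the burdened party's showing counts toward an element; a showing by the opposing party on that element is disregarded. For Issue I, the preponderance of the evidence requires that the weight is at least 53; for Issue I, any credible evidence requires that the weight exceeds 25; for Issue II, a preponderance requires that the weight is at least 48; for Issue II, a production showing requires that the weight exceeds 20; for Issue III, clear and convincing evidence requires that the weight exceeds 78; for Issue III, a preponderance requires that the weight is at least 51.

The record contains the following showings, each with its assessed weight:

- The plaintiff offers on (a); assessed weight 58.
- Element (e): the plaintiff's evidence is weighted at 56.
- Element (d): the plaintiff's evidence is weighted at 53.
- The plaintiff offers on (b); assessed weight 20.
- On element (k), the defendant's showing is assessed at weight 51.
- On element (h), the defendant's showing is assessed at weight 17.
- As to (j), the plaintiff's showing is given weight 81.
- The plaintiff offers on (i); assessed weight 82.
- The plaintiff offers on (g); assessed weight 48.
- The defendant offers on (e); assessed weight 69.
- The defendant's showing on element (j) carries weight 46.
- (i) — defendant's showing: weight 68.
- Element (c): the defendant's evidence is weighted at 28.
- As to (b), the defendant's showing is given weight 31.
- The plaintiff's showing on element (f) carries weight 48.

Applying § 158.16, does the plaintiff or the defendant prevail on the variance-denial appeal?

plaintiff

— Issue I —
At Stage I.1 the plaintiff must meet the preponderance of the evidence (weight is at least 53): on (a) the weight is 58, ≥ 53, so (a) meets the standard.
  All elements met. The burden passes to the defendant.
At Stage I.2 the defendant must meet any credible evidence (weight exceeds 25): on (b) the weight is 31 (the plaintiff's 20 is given no effect), > 25, so (b) meets the standard; on (c) the weight is 28, which does exceed 25, so (c) meets the standard.
  Stage I.2 carried; the burden shifts to the plaintiff.
At Stage I.3 the plaintiff must meet the preponderance of the evidence (weight is at least 53): on (d) the weight is 53, ≥ 53, so (d) meets the standard; on (e) the weight is 56 (the defendant's 69 is given no effect), ≥ 53, so (e) meets the standard.
  The plaintiff carries the last stage.
With every stage satisfied, the plaintiff prevails on this issue.
— Issue II —
Stage II.1 — burden on plaintiff; standard: a preponderance (weight is at least 48).
    (f): 48 ≥ 48 [met]
    (g): 48 ≥ 48 [met]
  All elements met. The burden passes to the defendant.
Stage II.2 — burden on defendant; standard: a production showing (weight exceeds 20).
    (h): 17 ≤ 20 [not met]
  Stage II.2 not carried; the defendant fails its burden.
The plaintiff prevails on this issue.
— Issue III —
At Stage III.1 the plaintiff must meet clear and convincing evidence (weight exceeds 78): on (i) the weight is 82 (the defendant's 68 is given no effect), which does exceed 78, so (i) meets the standard; on (j) the weight is 81 (the defendant's 46 is given no effect), > 78, so (j) meets the standard.
  Stage III.1 is satisfied; the onus moves to the defendant.
At Stage III.2 the defendant must meet a preponderance (weight is at least 51): on (k) the weight is 51, which does reach 51, so (k) meets the standard.
  Stage III.2 carried; the final stage is satisfied.
Every stage carried; the defendant prevails on this issue.
Per-issue: Issue I → plaintiff; Issue II → plaintiff; Issue III → defendant. The plaintiff must prevail on a majority of issues; overall, the plaintiff prevails.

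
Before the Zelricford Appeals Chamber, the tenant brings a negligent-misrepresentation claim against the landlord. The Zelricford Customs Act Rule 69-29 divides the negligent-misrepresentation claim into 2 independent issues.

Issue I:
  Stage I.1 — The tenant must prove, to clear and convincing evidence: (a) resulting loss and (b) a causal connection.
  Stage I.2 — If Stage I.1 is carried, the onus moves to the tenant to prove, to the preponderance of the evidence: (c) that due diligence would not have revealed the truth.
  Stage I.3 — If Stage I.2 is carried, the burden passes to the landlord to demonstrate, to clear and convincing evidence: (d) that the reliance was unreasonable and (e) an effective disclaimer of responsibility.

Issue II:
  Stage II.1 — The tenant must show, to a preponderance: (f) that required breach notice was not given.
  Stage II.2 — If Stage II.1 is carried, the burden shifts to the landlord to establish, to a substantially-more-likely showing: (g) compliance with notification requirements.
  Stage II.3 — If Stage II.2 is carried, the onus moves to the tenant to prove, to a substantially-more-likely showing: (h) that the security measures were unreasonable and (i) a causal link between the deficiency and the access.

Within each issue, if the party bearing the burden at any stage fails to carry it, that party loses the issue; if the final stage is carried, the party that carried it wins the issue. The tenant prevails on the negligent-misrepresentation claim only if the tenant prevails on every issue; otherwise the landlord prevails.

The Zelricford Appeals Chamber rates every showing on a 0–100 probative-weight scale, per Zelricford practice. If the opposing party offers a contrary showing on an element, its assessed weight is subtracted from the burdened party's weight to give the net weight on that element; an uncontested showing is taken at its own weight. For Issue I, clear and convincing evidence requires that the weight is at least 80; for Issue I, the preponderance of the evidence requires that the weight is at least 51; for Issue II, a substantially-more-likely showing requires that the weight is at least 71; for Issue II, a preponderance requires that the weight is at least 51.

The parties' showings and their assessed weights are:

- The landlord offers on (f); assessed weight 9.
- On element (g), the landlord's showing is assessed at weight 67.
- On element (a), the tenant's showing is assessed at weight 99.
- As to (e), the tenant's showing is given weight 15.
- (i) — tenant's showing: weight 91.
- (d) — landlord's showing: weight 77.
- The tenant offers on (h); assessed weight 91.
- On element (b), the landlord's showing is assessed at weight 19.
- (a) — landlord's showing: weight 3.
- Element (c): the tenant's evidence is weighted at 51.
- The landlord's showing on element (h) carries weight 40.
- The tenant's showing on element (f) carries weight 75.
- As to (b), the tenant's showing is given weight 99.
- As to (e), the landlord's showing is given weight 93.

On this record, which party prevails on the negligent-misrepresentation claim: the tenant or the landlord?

— Issue I —
At Stage I.1 the tenant must meet clear and convincing evidence (weight is at least 80): on (a) the weight is 99 less the opposing 3 gives net 96, which does reach 80, so (a) meets the standard; on (b) the weight is 99 less the opposing 19 gives net 80, which does reach 80, so (b) meets the standard.
  Stage I.1 carried; the burden remains with the tenant.
At Stage I.2 the tenant must meet the preponderance of the evidence (weight is at least 51): on (c) the weight is 51, which does reach 51, so (c) meets the standard.
  Stage I.2 is satisfied; the onus moves to the landlord.
At Stage I.3 the landlord must meet clear and convincing evidence (weight is at least 80): on (d) the weight is 77, which does not reach 80, so (d) does not meet the standard; on (e) the weight is 93 less the opposing 15 gives net 78, < 80, so (e) does not meet the standard.
  Not every element is met, so the landlord fails to carry Stage I.3.
The tenant prevails on this issue.
— Issue II —
Stage II.1 (tenant, a preponderance, weight is at least 51): (f) net 75−9=66 ≥ 51 — meets.
  The tenant carries Stage II.1; the landlord now bears the burden.
Stage II.2 (landlord, a substantially-more-likely showing, weight is at least 71): (g) 67 < 71 — fails.
  Not every element is met, so the landlord fails to carry Stage II.2.
The analysis ends at Stage II.2; the tenant prevails on this issue.
Per-issue: Issue I → tenant; Issue II → tenant. The tenant must prevail on every issue; overall, the tenant prevails.

tenant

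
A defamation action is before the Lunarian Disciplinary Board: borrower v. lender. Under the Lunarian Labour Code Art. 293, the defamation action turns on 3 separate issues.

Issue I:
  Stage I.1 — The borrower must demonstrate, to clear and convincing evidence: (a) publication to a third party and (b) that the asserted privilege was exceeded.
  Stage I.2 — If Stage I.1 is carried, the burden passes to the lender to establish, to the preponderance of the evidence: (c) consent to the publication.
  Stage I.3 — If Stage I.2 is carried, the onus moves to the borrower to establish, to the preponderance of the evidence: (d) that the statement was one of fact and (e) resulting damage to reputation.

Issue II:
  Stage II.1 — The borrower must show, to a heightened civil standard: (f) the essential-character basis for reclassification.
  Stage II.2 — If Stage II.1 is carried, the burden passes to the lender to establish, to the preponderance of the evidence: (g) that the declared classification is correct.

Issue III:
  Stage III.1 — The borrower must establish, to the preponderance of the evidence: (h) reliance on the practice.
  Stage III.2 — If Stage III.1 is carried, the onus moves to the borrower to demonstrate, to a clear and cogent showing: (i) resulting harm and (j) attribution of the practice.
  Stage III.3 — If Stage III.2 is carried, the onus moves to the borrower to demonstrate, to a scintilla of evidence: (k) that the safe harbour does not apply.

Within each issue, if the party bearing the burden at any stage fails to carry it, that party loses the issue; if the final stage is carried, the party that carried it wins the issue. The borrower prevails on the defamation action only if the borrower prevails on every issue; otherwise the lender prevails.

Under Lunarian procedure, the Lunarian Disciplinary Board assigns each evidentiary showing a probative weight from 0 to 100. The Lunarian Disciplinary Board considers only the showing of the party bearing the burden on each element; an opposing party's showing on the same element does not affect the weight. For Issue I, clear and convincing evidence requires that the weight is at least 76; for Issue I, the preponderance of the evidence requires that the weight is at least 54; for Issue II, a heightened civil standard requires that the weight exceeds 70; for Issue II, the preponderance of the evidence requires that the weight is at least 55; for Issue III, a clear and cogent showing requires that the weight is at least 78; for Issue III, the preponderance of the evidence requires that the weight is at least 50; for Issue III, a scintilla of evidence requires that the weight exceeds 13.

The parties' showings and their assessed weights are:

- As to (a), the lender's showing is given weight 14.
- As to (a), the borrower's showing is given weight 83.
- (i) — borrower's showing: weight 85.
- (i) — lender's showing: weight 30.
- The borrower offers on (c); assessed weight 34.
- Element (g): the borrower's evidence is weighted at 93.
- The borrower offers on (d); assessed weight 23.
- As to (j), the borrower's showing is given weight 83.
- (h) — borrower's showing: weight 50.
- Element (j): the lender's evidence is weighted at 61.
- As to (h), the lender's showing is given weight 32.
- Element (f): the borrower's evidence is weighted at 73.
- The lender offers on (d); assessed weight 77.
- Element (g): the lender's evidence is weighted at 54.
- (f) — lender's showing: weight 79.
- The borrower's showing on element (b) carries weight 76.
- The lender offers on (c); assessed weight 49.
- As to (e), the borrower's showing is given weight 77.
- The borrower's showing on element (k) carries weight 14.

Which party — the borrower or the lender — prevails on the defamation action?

borrower

— Issue I —
Stage I.1 (borrower, clear and convincing evidence, weight is at least 76): (a) 83 (lender's 14 disregarded) ≥ 76 — meets; (b) 76 ≥ 76 — meets.
  Stage I.1 is satisfied; the onus moves to the lender.
Stage I.2 (lender, the preponderance of the evidence, weight is at least 54): (c) 49 (borrower's 34 disregarded) < 54 — fails.
  Stage I.2 not carried; the lender fails its burden.
The analysis ends at Stage I.2; the borrower prevails on this issue.
— Issue II —
At Stage II.1 the borrower must meet a heightened civil standard (weight exceeds 70): on (f) the weight is 73 (the lender's 79 is given no effect), which does exceed 70, so (f) meets the standard.
  The borrower carries Stage II.1; the lender now bears the burden.
At Stage II.2 the lender must meet the preponderance of the evidence (weight is at least 55): on (g) the weight is 54 (the borrower's 93 is given no effect), < 55, so (g) does not meet the standard.
  The lender does not carry Stage II.2.
The borrower prevails on this issue.
— Issue III —
Stage III.1 (borrower, the preponderance of the evidence, weight is at least 50): (h) 50 (lender's 32 disregarded) ≥ 50 — meets.
  Stage III.1 carried; the burden remains with the borrower.
Stage III.2 (borrower, a clear and cogent showing, weight is at least 78): (i) 85 (lender's 30 disregarded) ≥ 78 — meets; (j) 83 (lender's 61 disregarded) ≥ 78 — meets.
  Stage III.2 carried; the burden remains with the borrower.
Stage III.3 (borrower, a scintilla of evidence, weight exceeds 13): (k) 14 > 13 — meets.
  All elements met at the final stage.
With every stage satisfied, the borrower prevails on this issue.
Per-issue: Issue I → borrower; Issue II → borrower; Issue III → borrower. The borrower must prevail on every issue; overall, the borrower prevails.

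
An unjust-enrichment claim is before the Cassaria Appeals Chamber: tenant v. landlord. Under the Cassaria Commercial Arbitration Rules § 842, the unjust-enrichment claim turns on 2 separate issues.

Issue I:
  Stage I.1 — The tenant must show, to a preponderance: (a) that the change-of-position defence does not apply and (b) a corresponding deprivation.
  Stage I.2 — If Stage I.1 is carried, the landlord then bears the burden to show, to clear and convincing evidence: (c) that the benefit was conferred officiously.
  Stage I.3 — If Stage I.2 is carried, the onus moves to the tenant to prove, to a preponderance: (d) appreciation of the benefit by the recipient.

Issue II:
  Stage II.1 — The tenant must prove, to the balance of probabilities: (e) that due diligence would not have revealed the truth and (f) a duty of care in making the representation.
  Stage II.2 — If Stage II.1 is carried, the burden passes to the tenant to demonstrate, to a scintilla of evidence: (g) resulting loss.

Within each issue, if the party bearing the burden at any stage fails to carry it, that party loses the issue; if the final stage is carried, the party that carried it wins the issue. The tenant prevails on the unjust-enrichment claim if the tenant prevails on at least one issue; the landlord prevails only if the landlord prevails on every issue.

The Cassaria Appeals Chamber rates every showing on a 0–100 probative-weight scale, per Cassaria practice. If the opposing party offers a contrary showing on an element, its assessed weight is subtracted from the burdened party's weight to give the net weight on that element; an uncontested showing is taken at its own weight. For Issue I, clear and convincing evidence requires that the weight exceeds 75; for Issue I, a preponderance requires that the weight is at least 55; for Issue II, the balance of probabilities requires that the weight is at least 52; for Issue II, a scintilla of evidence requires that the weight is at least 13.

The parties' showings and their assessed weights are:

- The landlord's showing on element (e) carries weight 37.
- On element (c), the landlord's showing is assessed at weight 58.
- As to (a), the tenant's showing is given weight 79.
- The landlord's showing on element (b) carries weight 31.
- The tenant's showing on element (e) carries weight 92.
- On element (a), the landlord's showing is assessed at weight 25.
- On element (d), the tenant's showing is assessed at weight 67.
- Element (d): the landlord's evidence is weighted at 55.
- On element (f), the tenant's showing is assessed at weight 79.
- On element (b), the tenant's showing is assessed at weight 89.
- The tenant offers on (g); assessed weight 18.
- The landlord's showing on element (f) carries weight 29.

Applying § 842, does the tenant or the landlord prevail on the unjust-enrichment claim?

landlord

— Issue I —
At Stage I.1 the tenant must meet a preponderance (weight is at least 55): on (a) the weight is 79 less the opposing 25 gives net 54, which does not reach 55, so (a) does not meet the standard; on (b) the weight is 89 less the opposing 31 gives net 58, ≥ 55, so (b) meets the standard.
  Stage I.1 not carried; the tenant fails its burden.
So the landlord prevails on this issue.
— Issue II —
Stage II.1 (tenant, the balance of probabilities, weight is at least 52): (e) net 92−37=55 ≥ 52 — meets; (f) net 79−29=50 < 52 — fails.
  The tenant does not carry Stage II.1.
So the landlord prevails on this issue.
Per-issue: Issue I → landlord; Issue II → landlord. The tenant must prevail on at least one issue; overall, the landlord prevails.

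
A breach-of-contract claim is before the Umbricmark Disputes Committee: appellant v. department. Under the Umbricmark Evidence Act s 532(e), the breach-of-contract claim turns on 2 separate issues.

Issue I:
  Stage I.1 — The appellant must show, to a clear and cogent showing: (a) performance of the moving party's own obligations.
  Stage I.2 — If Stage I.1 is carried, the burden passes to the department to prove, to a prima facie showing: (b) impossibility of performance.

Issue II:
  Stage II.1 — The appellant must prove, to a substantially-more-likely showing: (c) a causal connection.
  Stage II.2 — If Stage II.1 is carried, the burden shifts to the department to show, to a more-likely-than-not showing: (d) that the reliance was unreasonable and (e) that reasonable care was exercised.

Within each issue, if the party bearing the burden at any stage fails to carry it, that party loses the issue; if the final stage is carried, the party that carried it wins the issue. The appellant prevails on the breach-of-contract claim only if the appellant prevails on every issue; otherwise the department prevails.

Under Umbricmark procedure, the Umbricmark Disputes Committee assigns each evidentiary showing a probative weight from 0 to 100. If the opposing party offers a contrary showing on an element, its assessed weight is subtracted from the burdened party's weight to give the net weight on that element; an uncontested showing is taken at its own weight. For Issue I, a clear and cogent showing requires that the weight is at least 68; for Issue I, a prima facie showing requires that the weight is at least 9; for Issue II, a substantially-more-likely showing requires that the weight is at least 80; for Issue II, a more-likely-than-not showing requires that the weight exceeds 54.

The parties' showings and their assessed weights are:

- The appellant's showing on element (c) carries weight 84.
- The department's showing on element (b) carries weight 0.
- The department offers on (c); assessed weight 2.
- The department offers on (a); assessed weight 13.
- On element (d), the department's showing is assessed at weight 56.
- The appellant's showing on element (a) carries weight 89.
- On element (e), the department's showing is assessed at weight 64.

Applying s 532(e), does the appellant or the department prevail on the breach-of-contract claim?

department

— Issue I —
Stage I.1 — burden on appellant; standard: a clear and cogent showing (weight is at least 68).
    (a): 89 − 13 = 76 ≥ 68 [met]
  Stage I.1 is satisfied; the onus moves to the department.
Stage I.2 — burden on department; standard: a prima facie showing (weight is at least 9).
    (b): 0 < 9 [not met]
  The department does not carry Stage I.2.
So the appellant prevails on this issue.
— Issue II —
At Stage II.1 the appellant must meet a substantially-more-likely showing (weight is at least 80): on (c) the weight is 84 less the opposing 2 gives net 82, ≥ 80, so (c) meets the standard.
  All elements met. The burden passes to the department.
At Stage II.2 the department must meet a more-likely-than-not showing (weight exceeds 54): on (d) the weight is 56, which does exceed 54, so (d) meets the standard; on (e) the weight is 64, which does exceed 54, so (e) meets the standard.
  Stage II.2 carried; the final stage is satisfied.
All stages carried — the department prevails on this issue.
Per-issue: Issue I → appellant; Issue II → department. The appellant must prevail on every issue; overall, the department prevails.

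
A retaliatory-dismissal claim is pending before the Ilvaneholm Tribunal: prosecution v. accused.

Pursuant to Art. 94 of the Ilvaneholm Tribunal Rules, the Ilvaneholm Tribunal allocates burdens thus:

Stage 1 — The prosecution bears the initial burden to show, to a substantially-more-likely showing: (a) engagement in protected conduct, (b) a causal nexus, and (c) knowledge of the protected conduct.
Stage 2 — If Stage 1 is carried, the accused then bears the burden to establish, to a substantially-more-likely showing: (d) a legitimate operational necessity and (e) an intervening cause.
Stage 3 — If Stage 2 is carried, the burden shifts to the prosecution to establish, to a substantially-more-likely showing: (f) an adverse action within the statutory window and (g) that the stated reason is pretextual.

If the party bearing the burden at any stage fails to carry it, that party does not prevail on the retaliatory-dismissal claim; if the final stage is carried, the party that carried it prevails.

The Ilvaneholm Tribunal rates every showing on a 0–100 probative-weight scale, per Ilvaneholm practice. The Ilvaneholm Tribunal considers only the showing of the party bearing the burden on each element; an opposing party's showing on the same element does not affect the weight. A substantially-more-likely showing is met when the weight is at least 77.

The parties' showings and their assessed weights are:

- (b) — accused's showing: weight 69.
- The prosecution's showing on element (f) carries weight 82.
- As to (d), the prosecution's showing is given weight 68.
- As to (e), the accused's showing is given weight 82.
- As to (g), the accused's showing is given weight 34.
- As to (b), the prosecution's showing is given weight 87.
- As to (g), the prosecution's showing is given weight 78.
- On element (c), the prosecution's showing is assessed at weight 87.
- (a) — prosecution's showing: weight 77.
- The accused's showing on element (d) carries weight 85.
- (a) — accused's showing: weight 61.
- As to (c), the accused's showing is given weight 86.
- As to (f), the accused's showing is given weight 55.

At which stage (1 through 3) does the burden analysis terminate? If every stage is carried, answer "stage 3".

Stage 1 — burden on prosecution; standard: a substantially-more-likely showing (weight is at least 77).
    (a): 77 (accused's 61 disregarded) ≥ 77 [met]
    (b): 87 (accused's 69 disregarded) ≥ 77 [met]
    (c): 87 (accused's 86 disregarded) ≥ 77 [met]
  Stage 1 is satisfied; the onus moves to the accused.
Stage 2 — burden on accused; standard: a substantially-more-likely showing (weight is at least 77).
    (d): 85 (prosecution's 68 disregarded) ≥ 77 [met]
    (e): 82 ≥ 77 [met]
  All elements met. The burden passes to the prosecution.
Stage 3 — burden on prosecution; standard: a substantially-more-likely showing (weight is at least 77).
    (f): 82 (accused's 55 disregarded) ≥ 77 [met]
    (g): 78 (accused's 34 disregarded) ≥ 77 [met]
  All elements met at the final stage.
All stages carried — the prosecution prevails.

stage 3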